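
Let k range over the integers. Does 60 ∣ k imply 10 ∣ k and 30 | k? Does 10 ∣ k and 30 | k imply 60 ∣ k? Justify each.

(→) If 60 ∣ k, write k = 60q. Since 60 = 6·10, k = 10·(6q), so 10 ∣ k; and since 60 = 2·30, k = 30·(2q), so 30 ∣ k.

(←) This fails: take k = 30. Both 10 ∣ 30 and 30 ∣ 30, yet 30 is not a multiple of 60 (since 30 = 0·60 + 30), so 60 ∤ 30.

The forward direction holds; the converse fails.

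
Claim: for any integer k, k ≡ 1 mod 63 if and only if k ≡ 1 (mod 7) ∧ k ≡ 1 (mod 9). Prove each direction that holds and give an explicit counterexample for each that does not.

Equivalent; both directions hold.

(⇐) If k ≡ 1 (mod 7) and k ≡ 1 (mod 9), then by the Chinese remainder theorem k ≡ 1 (mod 63). This is exactly k ≡ 1 (mod 63).

(⇒) Suppose k ≡ 1 (mod 63); write k = 63j + 1. Since 7 ∣ 63, reducing mod 7 gives k ≡ 1 (mod 7); since 9 ∣ 63, reducing mod 9 gives k ≡ 1 (mod 9).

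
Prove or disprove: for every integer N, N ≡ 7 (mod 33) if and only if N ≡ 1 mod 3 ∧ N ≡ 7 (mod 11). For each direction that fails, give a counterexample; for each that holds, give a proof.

Forward direction. Suppose N ≡ 7 (mod 33); write N = 33j + 7. Since 3 ∣ 33, reducing mod 3 gives N ≡ 7 ≡ 1 (mod 3); since 11 ∣ 33, reducing mod 11 gives N ≡ 7 (mod 11).

Converse. If N ≡ 1 (mod 3) and N ≡ 7 (mod 11), then by the Chinese remainder theorem N ≡ 7 (mod 33). This is exactly N ≡ 7 (mod 33).

Both directions hold.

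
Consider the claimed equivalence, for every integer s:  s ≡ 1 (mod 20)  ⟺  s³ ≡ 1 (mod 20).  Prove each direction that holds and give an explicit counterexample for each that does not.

(⇒) Suppose s ≡ 1 (mod 20). Write s = 20j + 1. Then (20j + 1)³ = 8000j³ + 1200j² + 60j + 1 = 20(400j³ + 60j² + 3j) + 1, so s³ ≡ 1 (mod 20).

(⇐) Conversely, suppose s³ ≡ 1 (mod 20). The only residue r in {0, …, 19} with r³ ≡ 1 (mod 20) is r = 1, so s ≡ 1 (mod 20).

Equivalent; both directions hold.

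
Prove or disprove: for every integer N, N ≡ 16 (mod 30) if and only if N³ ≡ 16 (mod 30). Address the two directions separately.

Both directions hold; the statement is true.

(⇒) Suppose N ≡ 16 (mod 30). Write N = 30j + 16. Then (30j + 16)³ = 27000j³ + 43200j² + 23040j + 4096 = 30(900j³ + 1440j² + 768j + 136) + 16, so N³ ≡ 16 (mod 30).

(⇐) Conversely, suppose N³ ≡ 16 (mod 30). The only residue r in {0, …, 29} with r³ ≡ 16 (mod 30) is r = 16, so N ≡ 16 (mod 30).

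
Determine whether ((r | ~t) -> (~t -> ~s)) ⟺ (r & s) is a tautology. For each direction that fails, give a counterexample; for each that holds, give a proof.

(⇒) fails and (⇐) fails.

[⇒] This fails. Under r = F, s = F, t = F, the left side is true but the right side is false.

[⇐] This fails. Under r = T, s = T, t = F, the left side is false but the right side is true.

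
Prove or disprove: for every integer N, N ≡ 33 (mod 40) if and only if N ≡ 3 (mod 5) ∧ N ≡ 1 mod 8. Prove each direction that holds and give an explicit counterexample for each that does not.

[⇐] If N ≡ 3 (mod 5) and N ≡ 1 (mod 8), then by the Chinese remainder theorem N ≡ 33 (mod 40). This is exactly N ≡ 33 (mod 40).

[⇒] Suppose N ≡ 33 (mod 40); write N = 40j + 33. Since 5 ∣ 40, reducing mod 5 gives N ≡ 33 ≡ 3 (mod 5); since 8 ∣ 40, reducing mod 8 gives N ≡ 33 ≡ 1 (mod 8).

Both implications hold.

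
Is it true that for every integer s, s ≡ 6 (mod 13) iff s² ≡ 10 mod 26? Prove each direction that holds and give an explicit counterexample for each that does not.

(⟹) This fails: take s = 19. Then 19 ≡ 6 (mod 13), but 19² = 361 ≡ 23 (mod 26), not 10.

(⟸) This fails: take s = 20. Then 20² = 400 ≡ 10 (mod 26), yet 20 ≡ 7 (mod 13), not 6.

Neither direction holds.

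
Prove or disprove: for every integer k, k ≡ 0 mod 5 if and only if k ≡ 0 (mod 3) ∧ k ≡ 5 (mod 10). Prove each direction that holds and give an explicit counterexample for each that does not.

(→) This fails: k = 0 gives 0 ≡ 0 (mod 5) but 0 ≡ 0 (mod 10), so the conjunction on the right does not hold.

(←) Conversely, if k ≡ 0 (mod 3) and k ≡ 5 (mod 10), then by the Chinese remainder theorem k ≡ 15 (mod 30). Since 15 ≡ 0 (mod 5) and 5 ∣ 30, we get k ≡ 0 (mod 5).

Only the converse holds.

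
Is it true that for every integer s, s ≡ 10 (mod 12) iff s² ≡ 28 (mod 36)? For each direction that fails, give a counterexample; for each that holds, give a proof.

(⟹) This fails: take s = 22. Then 22 ≡ 10 (mod 12), but 22² = 484 ≡ 16 (mod 36), not 28.

(⟸) This fails: take s = 8. Then 8² = 64 ≡ 28 (mod 36), yet 8 ≡ 8 (mod 12), not 10.

(⇒) fails and (⇐) fails.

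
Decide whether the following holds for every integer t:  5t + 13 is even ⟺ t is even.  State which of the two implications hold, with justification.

(→) This fails: t = 7 gives 5t + 13 = 48, which is even, but 7 is odd, not even.

(←) This also fails: t = 2 is even, but 5t + 13 = 23 is odd, not even.

Neither implication holds.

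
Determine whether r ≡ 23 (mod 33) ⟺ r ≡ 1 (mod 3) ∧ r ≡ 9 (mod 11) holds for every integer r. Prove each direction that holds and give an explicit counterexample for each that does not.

Neither implication holds.

[⇒] This fails: r = 23 gives 23 ≡ 23 (mod 33) but 23 ≡ 2 (mod 3), so the conjunction on the right does not hold.

[⇐] This fails: r = 31 satisfies both congruences on the right (31 ≡ 1 mod 3 and 31 ≡ 9 mod 11) yet 31 ≡ 31 (mod 33), not 23.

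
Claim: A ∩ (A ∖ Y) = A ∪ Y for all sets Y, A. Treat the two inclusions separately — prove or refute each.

Reverse inclusion. This inclusion fails. Take Y = {1}, A = ∅; then 1 ∈ A ∪ Y but 1 ∉ A ∩ (A ∖ Y).

Forward inclusion. Let x ∈ A ∩ (A ∖ Y). Then x ∈ A and x ∉ Y, from which x ∈ A ∪ Y.

The sets are not equal: only the forward inclusion holds.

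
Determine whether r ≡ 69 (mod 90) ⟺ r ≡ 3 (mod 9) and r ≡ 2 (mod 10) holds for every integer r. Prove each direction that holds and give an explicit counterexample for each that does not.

Neither direction holds.

[⇒] This fails: r = 69 gives 69 ≡ 69 (mod 90) but 69 ≡ 6 (mod 9), so the conjunction on the right does not hold.

[⇐] This fails: r = 12 satisfies both congruences on the right (12 ≡ 3 mod 9 and 12 ≡ 2 mod 10) yet 12 ≡ 12 (mod 90), not 69.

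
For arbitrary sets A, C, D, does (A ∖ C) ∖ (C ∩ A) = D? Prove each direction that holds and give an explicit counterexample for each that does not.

Both inclusions fail.

(⟹) This inclusion fails. Take A = {1}, C = ∅, D = ∅; then 1 ∈ (A ∖ C) ∖ (C ∩ A) but 1 ∉ D.

(⟸) This inclusion fails. Take A = ∅, C = ∅, D = {1}; then 1 ∈ D but 1 ∉ (A ∖ C) ∖ (C ∩ A).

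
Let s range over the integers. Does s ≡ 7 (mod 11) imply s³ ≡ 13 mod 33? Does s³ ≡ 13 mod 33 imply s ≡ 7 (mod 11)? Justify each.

Not equivalent: only (⇐) holds.

(⇒) This fails: take s = 18. Then 18 ≡ 7 (mod 11), but 18³ = 5832 ≡ 24 (mod 33), not 13.

(⇐) Conversely, the residues r modulo 33 with r³ ≡ 13 (mod 33) are exactly {7}, and each is ≡ 7 (mod 11).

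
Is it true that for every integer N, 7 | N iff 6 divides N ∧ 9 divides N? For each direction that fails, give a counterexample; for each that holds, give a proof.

(→) This fails: take N = 7. Certainly 7 ∣ 7, but 6 ∤ 7.

(←) This fails: take N = 18. Both 6 ∣ 18 and 9 ∣ 18, yet 18 is not a multiple of 7 (since 18 = 2·7 + 4), so 7 ∤ 18.

Neither direction holds.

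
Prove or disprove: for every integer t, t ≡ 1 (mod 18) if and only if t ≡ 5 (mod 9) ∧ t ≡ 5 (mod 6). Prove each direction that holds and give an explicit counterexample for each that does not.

(→) This fails: t = 1 gives 1 ≡ 1 (mod 18) but 1 ≡ 1 (mod 9), so the conjunction on the right does not hold.

(←) This fails: t = 5 satisfies both congruences on the right (5 ≡ 5 mod 9 and 5 ≡ 5 mod 6) yet 5 ≡ 5 (mod 18), not 1.

Neither implication holds.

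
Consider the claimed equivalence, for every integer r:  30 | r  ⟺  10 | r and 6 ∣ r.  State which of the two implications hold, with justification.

(←) Suppose 10 ∣ r and 6 ∣ r. Any common multiple of 10 and 6 is a multiple of their lcm; here lcm(10, 6) = 10·6/gcd(10, 6) = 60/2 = 30, so 30 ∣ r.

(→) If 30 ∣ r, write r = 30q. Since 30 = 3·10, r = 10·(3q), so 10 ∣ r; and since 30 = 5·6, r = 6·(5q), so 6 ∣ r.

Both implications hold.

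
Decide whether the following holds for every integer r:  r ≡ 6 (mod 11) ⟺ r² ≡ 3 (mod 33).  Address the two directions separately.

(⟹) This fails: take r = 17. Then 17 ≡ 6 (mod 11), but 17² = 289 ≡ 25 (mod 33), not 3.

(⟸) This fails: take r = 27. Then 27² = 729 ≡ 3 (mod 33), yet 27 ≡ 5 (mod 11), not 6.

Both directions fail.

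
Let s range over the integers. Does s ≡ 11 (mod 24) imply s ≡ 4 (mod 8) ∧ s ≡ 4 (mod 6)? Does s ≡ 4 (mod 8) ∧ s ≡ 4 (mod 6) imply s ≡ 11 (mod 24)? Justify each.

Forward direction. This fails: s = 11 gives 11 ≡ 11 (mod 24) but 11 ≡ 3 (mod 8), so the conjunction on the right does not hold.

Converse. This fails: s = 4 satisfies both congruences on the right (4 ≡ 4 mod 8 and 4 ≡ 4 mod 6) yet 4 ≡ 4 (mod 24), not 11.

(⇒) fails and (⇐) fails.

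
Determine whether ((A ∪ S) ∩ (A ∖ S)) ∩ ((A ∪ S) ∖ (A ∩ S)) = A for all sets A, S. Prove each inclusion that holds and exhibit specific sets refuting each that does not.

Only the forward inclusion holds.

Forward inclusion. Let x ∈ ((A ∪ S) ∩ (A ∖ S)) ∩ ((A ∪ S) ∖ (A ∩ S)). Then x ∈ A and x ∉ S, from which x ∈ A.

Reverse inclusion. This inclusion fails. Take A = {1}, S = {1}; then 1 ∈ A but 1 ∉ ((A ∪ S) ∩ (A ∖ S)) ∩ ((A ∪ S) ∖ (A ∩ S)).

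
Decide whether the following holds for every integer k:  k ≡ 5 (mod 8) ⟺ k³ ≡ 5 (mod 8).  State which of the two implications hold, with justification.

(→) Suppose k ≡ 5 (mod 8). Write k = 8j + 5. Then (8j + 5)³ = 512j³ + 960j² + 600j + 125 = 8(64j³ + 120j² + 75j + 15) + 5, so k³ ≡ 5 (mod 8).

(←) Conversely, suppose k³ ≡ 5 (mod 8). The only residue r in {0, …, 7} with r³ ≡ 5 (mod 8) is r = 5, so k ≡ 5 (mod 8).

Both directions hold; the statement is true.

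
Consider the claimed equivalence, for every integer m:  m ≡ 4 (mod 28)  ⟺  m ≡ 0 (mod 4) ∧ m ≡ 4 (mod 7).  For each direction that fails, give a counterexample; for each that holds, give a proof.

Both directions hold; the statement is true.

Forward direction. Suppose m ≡ 4 (mod 28); write m = 28j + 4. Since 4 ∣ 28, reducing mod 4 gives m ≡ 4 ≡ 0 (mod 4); since 7 ∣ 28, reducing mod 7 gives m ≡ 4 (mod 7).

Converse. If m ≡ 0 (mod 4) and m ≡ 4 (mod 7), then by the Chinese remainder theorem m ≡ 4 (mod 28). This is exactly m ≡ 4 (mod 28).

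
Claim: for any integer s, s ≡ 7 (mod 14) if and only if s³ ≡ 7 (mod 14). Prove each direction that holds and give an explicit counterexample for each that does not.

(⟸) Suppose s³ ≡ 7 (mod 14). The only residue r in {0, …, 13} with r³ ≡ 7 (mod 14) is r = 7, so s ≡ 7 (mod 14).

(⟹) Suppose s ≡ 7 (mod 14). Write s = 14j + 7. Then (14j + 7)³ = 2744j³ + 4116j² + 2058j + 343 = 14(196j³ + 294j² + 147j + 24) + 7, so s³ ≡ 7 (mod 14).

Both directions hold.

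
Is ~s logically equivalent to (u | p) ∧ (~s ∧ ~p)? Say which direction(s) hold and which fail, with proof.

Not equivalent: only (⇐) holds.

[⇒] This fails. Under u = F, p = F, s = F, the left side is true but the right side is false.

[⇐] Assume the antecedent. If u is true, the antecedent forces (u = T, p = F, s = F), and ~s holds there. If u is false, the antecedent cannot hold. Either way ~s holds.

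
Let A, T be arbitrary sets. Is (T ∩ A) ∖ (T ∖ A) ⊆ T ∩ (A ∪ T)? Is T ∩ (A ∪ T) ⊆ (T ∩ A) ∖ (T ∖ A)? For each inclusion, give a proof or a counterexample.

(⊆) Let x ∈ (T ∩ A) ∖ (T ∖ A). Then x ∈ A ∩ T, from which x ∈ T ∩ (A ∪ T).

(⊇) This inclusion fails. Take A = ∅, T = {1}; then 1 ∈ T ∩ (A ∪ T) but 1 ∉ (T ∩ A) ∖ (T ∖ A).

The sets are not equal: only the forward inclusion holds.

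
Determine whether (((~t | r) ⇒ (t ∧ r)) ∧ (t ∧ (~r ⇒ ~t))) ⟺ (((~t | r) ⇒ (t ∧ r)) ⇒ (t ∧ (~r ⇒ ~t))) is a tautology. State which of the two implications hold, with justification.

Not equivalent: only (⇒) holds.

Forward direction. Assume the antecedent. If r is true, the consequent reduces to true regardless of the other variables. If r is false, the antecedent cannot hold. Either way the consequent holds.

Converse. This fails. Under r = F, t = F, the left side is false but the right side is true.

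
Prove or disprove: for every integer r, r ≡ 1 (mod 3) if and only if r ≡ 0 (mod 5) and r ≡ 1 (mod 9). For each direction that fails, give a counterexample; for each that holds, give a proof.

(⇒) fails; (⇐) holds.

(⟹) This fails: r = 1 gives 1 ≡ 1 (mod 3) but 1 ≡ 1 (mod 5), so the conjunction on the right does not hold.

(⟸) Conversely, if r ≡ 0 (mod 5) and r ≡ 1 (mod 9), then by the Chinese remainder theorem r ≡ 10 (mod 45). Since 10 ≡ 1 (mod 3) and 3 ∣ 45, we get r ≡ 1 (mod 3).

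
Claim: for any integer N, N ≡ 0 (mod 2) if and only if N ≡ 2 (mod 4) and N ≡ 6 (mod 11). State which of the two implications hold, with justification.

Not equivalent: only (⇐) holds.

(⇐) If N ≡ 2 (mod 4) and N ≡ 6 (mod 11), then by the Chinese remainder theorem N ≡ 6 (mod 44). Since 6 ≡ 0 (mod 2) and 2 ∣ 44, we get N ≡ 0 (mod 2).

(⇒) This fails: N = 0 gives 0 ≡ 0 (mod 2) but 0 ≡ 0 (mod 4), so the conjunction on the right does not hold.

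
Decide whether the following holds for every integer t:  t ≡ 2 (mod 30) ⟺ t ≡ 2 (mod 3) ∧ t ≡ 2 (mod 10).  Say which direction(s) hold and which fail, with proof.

(⇐) If t ≡ 2 (mod 3) and t ≡ 2 (mod 10), then by the Chinese remainder theorem t ≡ 2 (mod 30). This is exactly t ≡ 2 (mod 30).

(⇒) Suppose t ≡ 2 (mod 30); write t = 30j + 2. Since 3 ∣ 30, reducing mod 3 gives t ≡ 2 (mod 3); since 10 ∣ 30, reducing mod 10 gives t ≡ 2 (mod 10).

Both implications hold.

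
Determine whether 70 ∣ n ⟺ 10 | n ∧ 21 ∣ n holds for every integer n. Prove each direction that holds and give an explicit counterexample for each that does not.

(←) Suppose 10 ∣ n and 21 ∣ n. Any common multiple of 10 and 21 is a multiple of their lcm; here gcd(10, 21) = 1, so lcm(10, 21) = 10·21 = 210, so 210 ∣ n. Since 70 ∣ 210, it follows that 70 ∣ n.

(→) This fails: take n = 70. Certainly 70 ∣ 70, but 21 ∤ 70.

The forward direction fails; the converse holds.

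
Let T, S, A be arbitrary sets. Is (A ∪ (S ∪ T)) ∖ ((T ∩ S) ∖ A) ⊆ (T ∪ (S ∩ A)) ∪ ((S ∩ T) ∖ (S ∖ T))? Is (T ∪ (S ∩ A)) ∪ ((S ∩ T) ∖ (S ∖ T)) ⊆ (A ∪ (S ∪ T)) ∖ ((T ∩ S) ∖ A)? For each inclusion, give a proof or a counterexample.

(⟹) This inclusion fails. Take T = ∅, S = {1}, A = ∅; then 1 ∈ (A ∪ (S ∪ T)) ∖ ((T ∩ S) ∖ A) but 1 ∉ (T ∪ (S ∩ A)) ∪ ((S ∩ T) ∖ (S ∖ T)).

(⟸) This inclusion fails. Take T = {1}, S = {1}, A = ∅; then 1 ∈ (T ∪ (S ∩ A)) ∪ ((S ∩ T) ∖ (S ∖ T)) but 1 ∉ (A ∪ (S ∪ T)) ∖ ((T ∩ S) ∖ A).

Neither inclusion holds.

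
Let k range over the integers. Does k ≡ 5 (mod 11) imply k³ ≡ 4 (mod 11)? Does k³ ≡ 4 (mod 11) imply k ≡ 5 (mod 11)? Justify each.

Equivalent; both directions hold.

Forward direction. Suppose k ≡ 5 (mod 11). Write k = 11j + 5. Then (11j + 5)³ = 1331j³ + 1815j² + 825j + 125 = 11(121j³ + 165j² + 75j + 11) + 4, so k³ ≡ 4 (mod 11).

Converse. For the converse, argue contrapositively. If k ≢ 5 (mod 11), then k is congruent to one of 0, 1, 2, 3, 4, 6, 7, 8, 9, 10 modulo 11, and these give k³ ≡ 0, 1, 8, 5, 9, 7, 2, 6, 3, 10 respectively — never 4.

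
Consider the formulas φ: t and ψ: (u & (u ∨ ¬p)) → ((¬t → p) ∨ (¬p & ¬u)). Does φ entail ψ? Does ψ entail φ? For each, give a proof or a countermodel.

Only the forward direction holds.

[⇒] Assume the antecedent. If u is true, the antecedent forces (u = T, p = F, t = T) or (u = T, p = T, t = T), and the consequent holds there. If u is false, the consequent reduces to true regardless of the other variables. Either way the consequent holds.

[⇐] This fails. Under u = F, p = F, t = F, the left side is false but the right side is true.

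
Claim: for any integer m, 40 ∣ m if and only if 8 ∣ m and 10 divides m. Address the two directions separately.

Both implications hold.

(→) If 40 ∣ m, write m = 40q. Since 40 = 5·8, m = 8·(5q), so 8 ∣ m; and since 40 = 4·10, m = 10·(4q), so 10 ∣ m.

(←) Suppose 8 ∣ m and 10 ∣ m. Any common multiple of 8 and 10 is a multiple of their lcm; here lcm(8, 10) = 8·10/gcd(8, 10) = 80/2 = 40, so 40 ∣ m.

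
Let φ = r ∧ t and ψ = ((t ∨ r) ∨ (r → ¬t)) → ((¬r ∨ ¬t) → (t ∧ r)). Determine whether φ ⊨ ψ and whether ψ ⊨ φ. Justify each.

(⇒) Assume the antecedent. If t is true, the antecedent forces (t = T, r = T), and the consequent holds there. If t is false, the antecedent cannot hold. Either way the consequent holds.

(⇐) Assume the antecedent. If t is true, the antecedent forces (t = T, r = T), and r ∧ t holds there. If t is false, the antecedent cannot hold. Either way r ∧ t holds.

The biconditional holds.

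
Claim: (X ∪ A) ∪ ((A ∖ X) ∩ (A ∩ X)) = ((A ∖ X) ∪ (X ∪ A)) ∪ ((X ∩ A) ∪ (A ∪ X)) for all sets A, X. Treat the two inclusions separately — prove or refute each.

The two sets are equal.

(⊆) Let x ∈ (X ∪ A) ∪ ((A ∖ X) ∩ (A ∩ X)). Then either x ∈ A and x ∉ X; or x ∈ X and x ∉ A; or x ∈ A ∩ X. In each case x ∈ ((A ∖ X) ∪ (X ∪ A)) ∪ ((X ∩ A) ∪ (A ∪ X)), so (X ∪ A) ∪ ((A ∖ X) ∩ (A ∩ X)) ⊆ ((A ∖ X) ∪ (X ∪ A)) ∪ ((X ∩ A) ∪ (A ∪ X)).

(⊇) Let x ∈ ((A ∖ X) ∪ (X ∪ A)) ∪ ((X ∩ A) ∪ (A ∪ X)). Then either x ∈ A and x ∉ X; or x ∈ X and x ∉ A; or x ∈ A ∩ X. In each case x ∈ (X ∪ A) ∪ ((A ∖ X) ∩ (A ∩ X)), so ((A ∖ X) ∪ (X ∪ A)) ∪ ((X ∩ A) ∪ (A ∪ X)) ⊆ (X ∪ A) ∪ ((A ∖ X) ∩ (A ∩ X)).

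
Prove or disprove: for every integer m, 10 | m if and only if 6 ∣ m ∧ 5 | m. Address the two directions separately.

Only the reverse direction holds.

[⇒] This fails: take m = 10. Certainly 10 ∣ 10, but 6 ∤ 10.

[⇐] Suppose 6 ∣ m and 5 ∣ m. Any common multiple of 6 and 5 is a multiple of their lcm; here gcd(6, 5) = 1, so lcm(6, 5) = 6·5 = 30, so 30 ∣ m. Since 10 ∣ 30, it follows that 10 ∣ m.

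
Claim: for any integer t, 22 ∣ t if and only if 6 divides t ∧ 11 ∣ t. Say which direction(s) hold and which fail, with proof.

The forward direction fails; the converse holds.

[⇒] This fails: take t = 22. Certainly 22 ∣ 22, but 6 ∤ 22.

[⇐] Suppose 6 ∣ t and 11 ∣ t. Any common multiple of 6 and 11 is a multiple of their lcm; here gcd(6, 11) = 1, so lcm(6, 11) = 6·11 = 66, so 66 ∣ t. Since 22 ∣ 66, it follows that 22 ∣ t.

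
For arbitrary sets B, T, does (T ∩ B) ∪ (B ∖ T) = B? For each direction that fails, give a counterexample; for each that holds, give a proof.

(⟹) Let x ∈ (T ∩ B) ∪ (B ∖ T). Then either x ∈ B and x ∉ T; or x ∈ B ∩ T. In each case x ∈ B, so (T ∩ B) ∪ (B ∖ T) ⊆ B.

(⟸) Let x ∈ B. Then either x ∈ B and x ∉ T; or x ∈ B ∩ T. In each case x ∈ (T ∩ B) ∪ (B ∖ T), so B ⊆ (T ∩ B) ∪ (B ∖ T).

The two sets are equal.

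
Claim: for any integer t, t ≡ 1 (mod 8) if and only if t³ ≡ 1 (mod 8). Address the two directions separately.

(⇒) Suppose t ≡ 1 (mod 8). Write t = 8j + 1. Then (8j + 1)³ = 512j³ + 192j² + 24j + 1 = 8(64j³ + 24j² + 3j) + 1, so t³ ≡ 1 (mod 8).

(⇐) For the converse, argue contrapositively. If t ≢ 1 (mod 8), then t is congruent to one of 0, 2, 3, 4, 5, 6, 7 modulo 8, and these give t³ ≡ 0, 0, 3, 0, 5, 0, 7 respectively — never 1.

The biconditional holds.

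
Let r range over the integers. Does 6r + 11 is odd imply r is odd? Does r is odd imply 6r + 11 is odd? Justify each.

(⇒) fails; (⇐) holds.

[⇒] This fails: take r = 6. Then 6r + 11 = 47, which is odd, yet r = 6 is even, not odd.

[⇐] Suppose r is odd. Since 6 is even, 6r is even for every r, so 6r + 11 has the same parity as 11, which is odd. Hence 6r + 11 is odd.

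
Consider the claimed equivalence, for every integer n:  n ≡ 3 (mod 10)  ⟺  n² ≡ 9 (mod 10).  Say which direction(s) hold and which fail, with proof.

(→) Suppose n ≡ 3 (mod 10). Write n = 10j + 3. Then (10j + 3)² = 100j² + 60j + 9 = 10(10j² + 6j) + 9, so n² ≡ 9 (mod 10).

(←) This fails: take n = 7. Then 7² = 49 ≡ 9 (mod 10), yet 7 ≡ 7 (mod 10), not 3.

(⇒) holds; (⇐) fails.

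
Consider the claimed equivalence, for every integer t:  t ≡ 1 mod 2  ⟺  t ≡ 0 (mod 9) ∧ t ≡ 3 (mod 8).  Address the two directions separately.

Forward direction. This fails: t = 1 gives 1 ≡ 1 (mod 2) but 1 ≡ 1 (mod 9), so the conjunction on the right does not hold.

Converse. If t ≡ 0 (mod 9) and t ≡ 3 (mod 8), then by the Chinese remainder theorem t ≡ 27 (mod 72). Since 27 ≡ 1 (mod 2) and 2 ∣ 72, we get t ≡ 1 (mod 2).

Only the reverse direction holds.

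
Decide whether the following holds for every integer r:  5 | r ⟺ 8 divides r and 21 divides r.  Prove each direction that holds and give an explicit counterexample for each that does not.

(⇒) This fails: take r = 5. Certainly 5 ∣ 5, but 8 ∤ 5.

(⇐) This fails: take r = 168. Both 8 ∣ 168 and 21 ∣ 168, yet 168 is not a multiple of 5 (since 168 = 33·5 + 3), so 5 ∤ 168.

Neither direction holds.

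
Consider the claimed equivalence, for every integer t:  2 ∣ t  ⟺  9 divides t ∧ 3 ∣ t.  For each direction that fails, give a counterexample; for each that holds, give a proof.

(⇒) fails and (⇐) fails.

Forward direction. This fails: take t = 2. Certainly 2 ∣ 2, but 9 ∤ 2.

Converse. This fails: take t = 9. Both 9 ∣ 9 and 3 ∣ 9, yet 9 is not a multiple of 2 (since 9 = 4·2 + 1), so 2 ∤ 9.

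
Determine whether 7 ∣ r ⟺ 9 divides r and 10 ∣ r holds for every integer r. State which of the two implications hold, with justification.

Neither direction holds.

(⇒) This fails: take r = 7. Certainly 7 ∣ 7, but 9 ∤ 7.

(⇐) This fails: take r = 90. Both 9 ∣ 90 and 10 ∣ 90, yet 90 is not a multiple of 7 (since 90 = 12·7 + 6), so 7 ∤ 90.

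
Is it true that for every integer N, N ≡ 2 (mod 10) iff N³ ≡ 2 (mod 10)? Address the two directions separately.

(⟹) This fails: take N = 2. Then 2 ≡ 2 (mod 10), but 2³ = 8 ≡ 8 (mod 10), not 2.

(⟸) This fails: take N = 8. Then 8³ = 512 ≡ 2 (mod 10), yet 8 ≡ 8 (mod 10), not 2.

Neither implication holds.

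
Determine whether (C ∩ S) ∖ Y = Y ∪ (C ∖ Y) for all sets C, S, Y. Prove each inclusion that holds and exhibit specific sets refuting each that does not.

(⊆) Let x ∈ (C ∩ S) ∖ Y. Then x ∈ C ∩ S and x ∉ Y, from which x ∈ Y ∪ (C ∖ Y).

(⊇) This inclusion fails. Take C = {1}, S = ∅, Y = ∅; then 1 ∈ Y ∪ (C ∖ Y) but 1 ∉ (C ∩ S) ∖ Y.

The sets are not equal: only the forward inclusion holds.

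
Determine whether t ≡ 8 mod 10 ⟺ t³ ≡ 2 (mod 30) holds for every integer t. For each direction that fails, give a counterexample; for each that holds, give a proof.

(→) This fails: take t = 18. Then 18 ≡ 8 (mod 10), but 18³ = 5832 ≡ 12 (mod 30), not 2.

(←) Conversely, the residues r modulo 30 with r³ ≡ 2 (mod 30) are exactly {8}, and each is ≡ 8 (mod 10).

Only the reverse direction holds.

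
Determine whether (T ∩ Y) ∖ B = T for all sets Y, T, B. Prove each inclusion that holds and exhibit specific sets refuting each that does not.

The sets are not equal: only the forward inclusion holds.

(⟹) Let x ∈ (T ∩ Y) ∖ B. Then x ∈ Y ∩ T and x ∉ B, from which x ∈ T.

(⟸) This inclusion fails. Take Y = ∅, T = {1}, B = ∅; then 1 ∈ T but 1 ∉ (T ∩ Y) ∖ B.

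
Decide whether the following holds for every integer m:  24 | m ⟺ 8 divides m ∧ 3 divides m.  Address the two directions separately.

(⟸) Suppose 8 ∣ m and 3 ∣ m. Any common multiple of 8 and 3 is a multiple of their lcm; here gcd(8, 3) = 1, so lcm(8, 3) = 8·3 = 24, so 24 ∣ m.

(⟹) If 24 ∣ m, write m = 24q. Since 24 = 3·8, m = 8·(3q), so 8 ∣ m; and since 24 = 8·3, m = 3·(8q), so 3 ∣ m.

Equivalent; both directions hold.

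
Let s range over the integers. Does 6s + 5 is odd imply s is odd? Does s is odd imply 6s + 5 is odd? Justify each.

(⇒) This fails: take s = 0. Then 6s + 5 = 5, which is odd, yet s = 0 is even, not odd.

(⇐) Suppose s is odd. Since 6 is even, 6s is even for every s, so 6s + 5 has the same parity as 5, which is odd. Hence 6s + 5 is odd.

(⇒) fails; (⇐) holds.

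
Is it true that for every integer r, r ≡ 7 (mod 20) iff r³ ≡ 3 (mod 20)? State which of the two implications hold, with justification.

Both directions hold; the statement is true.

(⇐) Suppose r³ ≡ 3 (mod 20). The only residue r in {0, …, 19} with r³ ≡ 3 (mod 20) is r = 7, so r ≡ 7 (mod 20).

(⇒) Suppose r ≡ 7 (mod 20). Write r = 20j + 7. Then (20j + 7)³ = 8000j³ + 8400j² + 2940j + 343 = 20(400j³ + 420j² + 147j + 17) + 3, so r³ ≡ 3 (mod 20).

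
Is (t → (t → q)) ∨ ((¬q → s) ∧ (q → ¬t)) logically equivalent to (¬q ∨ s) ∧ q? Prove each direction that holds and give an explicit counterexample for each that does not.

(⟹) This fails. Under q = F, t = F, s = F, the left side is true but the right side is false.

(⟸) Assume the antecedent. If q is true, the consequent reduces to true regardless of the other variables. If q is false, the antecedent cannot hold. Either way the consequent holds.

(⇒) fails; (⇐) holds.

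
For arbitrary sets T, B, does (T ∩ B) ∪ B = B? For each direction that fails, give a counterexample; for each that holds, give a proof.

Both inclusions hold; the sets are equal.

(⟹) Let x ∈ (T ∩ B) ∪ B. Then either x ∈ B and x ∉ T; or x ∈ T ∩ B. In each case x ∈ B, so (T ∩ B) ∪ B ⊆ B.

(⟸) Let x ∈ B. Then either x ∈ B and x ∉ T; or x ∈ T ∩ B. In each case x ∈ (T ∩ B) ∪ B, so B ⊆ (T ∩ B) ∪ B.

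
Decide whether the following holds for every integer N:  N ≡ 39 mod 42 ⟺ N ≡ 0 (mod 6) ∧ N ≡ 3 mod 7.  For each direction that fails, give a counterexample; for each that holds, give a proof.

(⇒) This fails: N = 39 gives 39 ≡ 39 (mod 42) but 39 ≡ 3 (mod 6), so the conjunction on the right does not hold.

(⇐) This fails: N = 24 satisfies both congruences on the right (24 ≡ 0 mod 6 and 24 ≡ 3 mod 7) yet 24 ≡ 24 (mod 42), not 39.

(⇒) fails and (⇐) fails.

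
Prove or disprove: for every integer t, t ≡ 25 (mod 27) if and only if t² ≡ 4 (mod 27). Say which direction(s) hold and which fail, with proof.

(⇒) Suppose t ≡ 25 (mod 27). Write t = 27j + 25. Then (27j + 25)² = 729j² + 1350j + 625 = 27(27j² + 50j + 23) + 4, so t² ≡ 4 (mod 27).

(⇐) This fails: take t = 2. Then 2² = 4 ≡ 4 (mod 27), yet 2 ≡ 2 (mod 27), not 25.

(⇒) holds; (⇐) fails.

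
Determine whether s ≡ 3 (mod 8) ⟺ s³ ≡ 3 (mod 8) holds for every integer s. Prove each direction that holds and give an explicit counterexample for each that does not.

(⟹) Suppose s ≡ 3 (mod 8). Write s = 8j + 3. Then (8j + 3)³ = 512j³ + 576j² + 216j + 27 = 8(64j³ + 72j² + 27j + 3) + 3, so s³ ≡ 3 (mod 8).

(⟸) Conversely, suppose s³ ≡ 3 (mod 8). The only residue r in {0, …, 7} with r³ ≡ 3 (mod 8) is r = 3, so s ≡ 3 (mod 8).

The biconditional holds.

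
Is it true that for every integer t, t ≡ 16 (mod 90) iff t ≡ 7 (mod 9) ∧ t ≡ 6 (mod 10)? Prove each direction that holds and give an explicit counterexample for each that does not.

Both directions hold.

(⟸) If t ≡ 7 (mod 9) and t ≡ 6 (mod 10), then by the Chinese remainder theorem t ≡ 16 (mod 90). This is exactly t ≡ 16 (mod 90).

(⟹) Suppose t ≡ 16 (mod 90); write t = 90j + 16. Since 9 ∣ 90, reducing mod 9 gives t ≡ 16 ≡ 7 (mod 9); since 10 ∣ 90, reducing mod 10 gives t ≡ 16 ≡ 6 (mod 10).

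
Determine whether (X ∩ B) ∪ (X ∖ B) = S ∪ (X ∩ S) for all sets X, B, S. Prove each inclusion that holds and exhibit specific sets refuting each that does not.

(⊆) This inclusion fails. Take X = {1}, B = ∅, S = ∅; then 1 ∈ (X ∩ B) ∪ (X ∖ B) but 1 ∉ S ∪ (X ∩ S).

(⊇) This inclusion fails. Take X = ∅, B = ∅, S = {1}; then 1 ∈ S ∪ (X ∩ S) but 1 ∉ (X ∩ B) ∪ (X ∖ B).

Both inclusions fail.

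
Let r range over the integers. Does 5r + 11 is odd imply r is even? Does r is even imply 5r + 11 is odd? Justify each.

The biconditional holds.

(⟹) Suppose 5r + 11 is odd. Since 5 is odd, 5r and r have the same parity, so 5r + 11 ≡ r + 11 (mod 2). As 11 is odd, 5r + 11 is odd exactly when r is even. Thus r is even.

(⟸) Conversely, suppose r is even; write r = 2j. Then 5r + 11 = 5·(2j) + 11 = 2·5j + 11, which is odd.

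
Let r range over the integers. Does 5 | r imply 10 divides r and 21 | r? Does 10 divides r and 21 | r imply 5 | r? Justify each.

(⟸) Suppose 10 ∣ r and 21 ∣ r. Any common multiple of 10 and 21 is a multiple of their lcm; here gcd(10, 21) = 1, so lcm(10, 21) = 10·21 = 210, so 210 ∣ r. Since 5 ∣ 210, it follows that 5 ∣ r.

(⟹) This fails: take r = 5. Certainly 5 ∣ 5, but 10 ∤ 5.

Not equivalent: only (⇐) holds.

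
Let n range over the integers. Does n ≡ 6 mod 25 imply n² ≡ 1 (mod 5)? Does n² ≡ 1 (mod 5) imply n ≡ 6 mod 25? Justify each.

Not equivalent: only (⇒) holds.

(⟸) This fails: take n = 1. Then 1² = 1 ≡ 1 (mod 5), yet 1 ≡ 1 (mod 25), not 6.

(⟹) Suppose n ≡ 6 (mod 25). Then n² ≡ 6² = 36 (mod 25), and since 5 ∣ 25, also n² ≡ 1 (mod 5).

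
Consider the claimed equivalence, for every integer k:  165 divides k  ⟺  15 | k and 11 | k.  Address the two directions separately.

The biconditional holds.

Forward direction. If 165 ∣ k, write k = 165q. Since 165 = 11·15, k = 15·(11q), so 15 ∣ k; and since 165 = 15·11, k = 11·(15q), so 11 ∣ k.

Converse. Suppose 15 ∣ k and 11 ∣ k. Any common multiple of 15 and 11 is a multiple of their lcm; here gcd(15, 11) = 1, so lcm(15, 11) = 15·11 = 165, so 165 ∣ k.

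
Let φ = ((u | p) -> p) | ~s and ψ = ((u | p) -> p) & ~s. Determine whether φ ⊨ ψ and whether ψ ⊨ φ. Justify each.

(→) This fails. Under s = T, p = F, u = F, the left side is true but the right side is false.

(←) Assume the antecedent. If s is true, the antecedent cannot hold. If s is false, ((u | p) -> p) | ~s reduces to true regardless of the other variables. Either way ((u | p) -> p) | ~s holds.

(⇒) fails; (⇐) holds.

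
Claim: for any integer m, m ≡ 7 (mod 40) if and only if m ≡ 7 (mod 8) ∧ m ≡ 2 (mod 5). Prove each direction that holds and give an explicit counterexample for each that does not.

Both implications hold.

[⇒] Suppose m ≡ 7 (mod 40); write m = 40j + 7. Since 8 ∣ 40, reducing mod 8 gives m ≡ 7 (mod 8); since 5 ∣ 40, reducing mod 5 gives m ≡ 7 ≡ 2 (mod 5).

[⇐] Conversely, if m ≡ 7 (mod 8) and m ≡ 2 (mod 5), then by the Chinese remainder theorem m ≡ 7 (mod 40). This is exactly m ≡ 7 (mod 40).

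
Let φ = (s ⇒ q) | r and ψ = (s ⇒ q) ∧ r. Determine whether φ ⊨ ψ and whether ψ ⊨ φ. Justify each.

[⇒] This fails. Under q = F, r = F, s = F, the left side is true but the right side is false.

[⇐] Assume the antecedent. If q is true, (s ⇒ q) | r reduces to true regardless of the other variables. If q is false, the antecedent forces (q = F, r = T, s = F), and (s ⇒ q) | r holds there. Either way (s ⇒ q) | r holds.

Not equivalent: only (⇐) holds.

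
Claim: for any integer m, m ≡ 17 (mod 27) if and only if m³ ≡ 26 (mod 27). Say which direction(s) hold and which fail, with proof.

The forward direction holds; the converse fails.

Forward direction. Suppose m ≡ 17 (mod 27). Write m = 27j + 17. Then (27j + 17)³ = 19683j³ + 37179j² + 23409j + 4913 = 27(729j³ + 1377j² + 867j + 181) + 26, so m³ ≡ 26 (mod 27).

Converse. This fails: take m = 8. Then 8³ = 512 ≡ 26 (mod 27), yet 8 ≡ 8 (mod 27), not 17.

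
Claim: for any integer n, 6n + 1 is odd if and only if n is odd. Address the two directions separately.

Not equivalent: only (⇐) holds.

(⇒) This fails: take n = 6. Then 6n + 1 = 37, which is odd, yet n = 6 is even, not odd.

(⇐) Suppose n is odd. Since 6 is even, 6n is even for every n, so 6n + 1 has the same parity as 1, which is odd. Hence 6n + 1 is odd.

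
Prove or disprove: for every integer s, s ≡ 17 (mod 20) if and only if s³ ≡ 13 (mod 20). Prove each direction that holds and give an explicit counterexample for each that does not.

Both implications hold.

(←) Suppose s³ ≡ 13 (mod 20). The only residue r in {0, …, 19} with r³ ≡ 13 (mod 20) is r = 17, so s ≡ 17 (mod 20).

(→) Suppose s ≡ 17 (mod 20). Write s = 20j + 17. Then (20j + 17)³ = 8000j³ + 20400j² + 17340j + 4913 = 20(400j³ + 1020j² + 867j + 245) + 13, so s³ ≡ 13 (mod 20).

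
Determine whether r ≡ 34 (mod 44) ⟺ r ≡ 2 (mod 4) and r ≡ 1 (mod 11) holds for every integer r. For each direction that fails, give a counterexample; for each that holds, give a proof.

[⇒] Suppose r ≡ 34 (mod 44); write r = 44j + 34. Since 4 ∣ 44, reducing mod 4 gives r ≡ 34 ≡ 2 (mod 4); since 11 ∣ 44, reducing mod 11 gives r ≡ 34 ≡ 1 (mod 11).

[⇐] Conversely, if r ≡ 2 (mod 4) and r ≡ 1 (mod 11), then by the Chinese remainder theorem r ≡ 34 (mod 44). This is exactly r ≡ 34 (mod 44).

Both directions hold; the statement is true.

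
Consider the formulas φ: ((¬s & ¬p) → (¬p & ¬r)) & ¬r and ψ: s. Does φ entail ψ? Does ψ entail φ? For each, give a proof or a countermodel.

(→) This fails. Under s = F, r = F, p = F, the left side is true but the right side is false.

(←) This fails. Under s = T, r = T, p = F, the left side is false but the right side is true.

(⇒) fails and (⇐) fails.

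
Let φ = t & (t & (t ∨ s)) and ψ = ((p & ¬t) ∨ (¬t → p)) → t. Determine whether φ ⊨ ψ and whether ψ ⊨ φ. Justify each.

The forward direction holds; the converse fails.

[⇒] Assume the antecedent. If s is true, the antecedent forces (s = T, t = T, p = F) or (s = T, t = T, p = T), and ((p & ¬t) ∨ (¬t → p)) → t holds there. If s is false, the antecedent forces (s = F, t = T, p = F) or (s = F, t = T, p = T), and ((p & ¬t) ∨ (¬t → p)) → t holds there. Either way ((p & ¬t) ∨ (¬t → p)) → t holds.

[⇐] This fails. Under s = F, t = F, p = F, the left side is false but the right side is true.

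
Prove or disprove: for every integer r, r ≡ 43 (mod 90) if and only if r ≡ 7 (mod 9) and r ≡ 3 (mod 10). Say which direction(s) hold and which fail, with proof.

Equivalent; both directions hold.

(→) Suppose r ≡ 43 (mod 90); write r = 90j + 43. Since 9 ∣ 90, reducing mod 9 gives r ≡ 43 ≡ 7 (mod 9); since 10 ∣ 90, reducing mod 10 gives r ≡ 43 ≡ 3 (mod 10).

(←) Conversely, if r ≡ 7 (mod 9) and r ≡ 3 (mod 10), then by the Chinese remainder theorem r ≡ 43 (mod 90). This is exactly r ≡ 43 (mod 90).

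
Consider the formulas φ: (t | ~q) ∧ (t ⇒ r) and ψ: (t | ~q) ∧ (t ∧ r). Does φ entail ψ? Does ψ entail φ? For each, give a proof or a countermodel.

Not equivalent: only (⇐) holds.

[⇒] This fails. Under q = F, r = F, t = F, the left side is true but the right side is false.

[⇐] Assume the antecedent. If q is true, the antecedent forces (q = T, r = T, t = T), and (t | ~q) ∧ (t ⇒ r) holds there. If q is false, the antecedent forces (q = F, r = T, t = T), and (t | ~q) ∧ (t ⇒ r) holds there. Either way (t | ~q) ∧ (t ⇒ r) holds.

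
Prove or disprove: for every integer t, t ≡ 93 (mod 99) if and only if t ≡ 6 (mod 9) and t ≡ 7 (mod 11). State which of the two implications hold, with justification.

(→) This fails: t = 93 gives 93 ≡ 93 (mod 99) but 93 ≡ 3 (mod 9), so the conjunction on the right does not hold.

(←) This fails: t = 51 satisfies both congruences on the right (51 ≡ 6 mod 9 and 51 ≡ 7 mod 11) yet 51 ≡ 51 (mod 99), not 93.

(⇒) fails and (⇐) fails.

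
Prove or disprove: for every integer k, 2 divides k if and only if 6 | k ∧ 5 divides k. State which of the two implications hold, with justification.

Only the converse holds.

(→) This fails: take k = 2. Certainly 2 ∣ 2, but 6 ∤ 2.

(←) Suppose 6 ∣ k and 5 ∣ k. Any common multiple of 6 and 5 is a multiple of their lcm; here gcd(6, 5) = 1, so lcm(6, 5) = 6·5 = 30, so 30 ∣ k. Since 2 ∣ 30, it follows that 2 ∣ k.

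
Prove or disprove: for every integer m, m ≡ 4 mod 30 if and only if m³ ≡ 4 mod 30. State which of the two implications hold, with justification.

Equivalent; both directions hold.

(⟹) Suppose m ≡ 4 mod 30. Write m = 30j + 4. Then (30j + 4)³ = 27000j³ + 10800j² + 1440j + 64 = 30(900j³ + 360j² + 48j + 2) + 4, so m³ ≡ 4 (mod 30).

(⟸) Conversely, suppose m³ ≡ 4 (mod 30). The only residue r in {0, …, 29} with r³ ≡ 4 (mod 30) is r = 4, so m ≡ 4 (mod 30).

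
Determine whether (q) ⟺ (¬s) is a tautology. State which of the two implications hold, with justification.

Neither implication holds.

(→) This fails. Under s = T, q = T, the left side is true but the right side is false.

(←) This fails. Under s = F, q = F, the left side is false but the right side is true.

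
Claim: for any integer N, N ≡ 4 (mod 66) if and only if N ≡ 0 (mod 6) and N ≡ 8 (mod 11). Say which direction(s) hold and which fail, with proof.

Neither implication holds.

[⇒] This fails: N = 4 gives 4 ≡ 4 (mod 66) but 4 ≡ 4 (mod 6), so the conjunction on the right does not hold.

[⇐] This fails: N = 30 satisfies both congruences on the right (30 ≡ 0 mod 6 and 30 ≡ 8 mod 11) yet 30 ≡ 30 (mod 66), not 4.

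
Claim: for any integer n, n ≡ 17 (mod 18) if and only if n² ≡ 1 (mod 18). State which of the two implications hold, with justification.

The forward direction holds; the converse fails.

[⇒] Suppose n ≡ 17 (mod 18). Write n = 18j + 17. Then (18j + 17)² = 324j² + 612j + 289 = 18(18j² + 34j + 16) + 1, so n² ≡ 1 (mod 18).

[⇐] This fails: take n = 1. Then 1² = 1 ≡ 1 (mod 18), yet 1 ≡ 1 (mod 18), not 17.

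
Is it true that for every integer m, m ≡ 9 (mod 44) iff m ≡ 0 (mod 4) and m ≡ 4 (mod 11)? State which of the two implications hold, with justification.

Neither direction holds.

(⇒) This fails: m = 9 gives 9 ≡ 9 (mod 44) but 9 ≡ 1 (mod 4), so the conjunction on the right does not hold.

(⇐) This fails: m = 4 satisfies both congruences on the right (4 ≡ 0 mod 4 and 4 ≡ 4 mod 11) yet 4 ≡ 4 (mod 44), not 9.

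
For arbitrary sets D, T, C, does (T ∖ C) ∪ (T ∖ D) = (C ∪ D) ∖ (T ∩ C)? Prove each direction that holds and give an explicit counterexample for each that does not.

Both inclusions fail.

Forward inclusion. This inclusion fails. Take D = ∅, T = {1}, C = ∅; then 1 ∈ (T ∖ C) ∪ (T ∖ D) but 1 ∉ (C ∪ D) ∖ (T ∩ C).

Reverse inclusion. This inclusion fails. Take D = {1}, T = ∅, C = ∅; then 1 ∈ (C ∪ D) ∖ (T ∩ C) but 1 ∉ (T ∖ C) ∪ (T ∖ D).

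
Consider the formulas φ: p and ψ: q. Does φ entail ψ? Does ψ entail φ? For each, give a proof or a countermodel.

Both directions fail.

(⟹) This fails. Under q = F, p = T, the left side is true but the right side is false.

(⟸) This fails. Under q = T, p = F, the left side is false but the right side is true.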